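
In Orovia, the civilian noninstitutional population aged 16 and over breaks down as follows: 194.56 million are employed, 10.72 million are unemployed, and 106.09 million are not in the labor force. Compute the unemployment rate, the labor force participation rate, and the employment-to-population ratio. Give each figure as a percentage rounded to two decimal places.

Labor force = employed + unemployed = 194.56 + 10.72 = 205.28 million.
Working-age population = 205.28 + 106.09 = 311.37 million.
Unemployment rate = 10.72 / 205.28 = 5.22%.
Labor force participation rate = 205.28 / 311.37 = 65.93%.
Employment-population ratio = 194.56 / 311.37 = 62.49%.

Unemployment rate ≈ 5.22%; labor force participation rate ≈ 65.93%; employment-population ratio ≈ 62.49%.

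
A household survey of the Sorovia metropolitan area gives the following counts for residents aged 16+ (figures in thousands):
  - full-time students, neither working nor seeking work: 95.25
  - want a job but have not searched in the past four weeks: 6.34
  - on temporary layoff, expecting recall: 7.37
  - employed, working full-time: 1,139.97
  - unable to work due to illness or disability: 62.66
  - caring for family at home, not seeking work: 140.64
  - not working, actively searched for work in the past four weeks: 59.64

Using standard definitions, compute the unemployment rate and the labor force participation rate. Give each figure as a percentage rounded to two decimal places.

Employed = 1,139.97 thousand.
Unemployed = 7.37 + 59.64 = 67.01 thousand (jobless and actively searching, or on temporary layoff).
Labor force = 1,139.97 + 67.01 = 1,206.98 thousand.
Not in labor force = 95.25 + 6.34 + 62.66 + 140.64 = 304.89 thousand (those not working and not actively searching are outside the labor force — including those who want a job but have given up searching).
Civilian working-age population = 1,206.98 + 304.89 = 1,511.87 thousand.
Unemployment rate = 67.01 / 1,206.98 = 5.55%.
Labor force participation rate = 1,206.98 / 1,511.87 = 79.83%.

Unemployment rate ≈ 5.55%; labor force participation rate ≈ 79.83%.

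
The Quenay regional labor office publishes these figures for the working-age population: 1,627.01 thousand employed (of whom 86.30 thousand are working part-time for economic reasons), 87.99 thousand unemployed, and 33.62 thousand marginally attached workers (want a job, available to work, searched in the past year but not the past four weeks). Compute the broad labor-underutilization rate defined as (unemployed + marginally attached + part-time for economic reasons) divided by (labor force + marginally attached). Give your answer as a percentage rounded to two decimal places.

Labor force = 1,627.01 + 87.99 = 1,715.00 thousand.
Numerator = 87.99 + 33.62 + 86.30 = 207.91 thousand.
Denominator = 1,715.00 + 33.62 = 1,748.62 thousand.
Broad rate = 207.91 / 1,748.62 = 11.89%.

Broad underutilization rate ≈ 11.89%.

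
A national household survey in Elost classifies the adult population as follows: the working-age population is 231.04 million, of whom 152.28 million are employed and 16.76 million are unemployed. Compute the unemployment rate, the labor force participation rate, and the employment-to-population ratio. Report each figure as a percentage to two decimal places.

Unemployment rate ≈ 9.91%; labor force participation rate ≈ 73.16%; employment-population ratio ≈ 65.91%.

Labor force = employed + unemployed = 152.28 + 16.76 = 169.04 million.
Unemployment rate = 16.76 / 169.04 = 9.91%.
Labor force participation rate = 169.04 / 231.04 = 73.16%.
Employment-population ratio = 152.28 / 231.04 = 65.91%.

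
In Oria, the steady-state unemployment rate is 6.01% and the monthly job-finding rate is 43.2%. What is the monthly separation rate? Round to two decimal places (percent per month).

Separation rate ≈ 2.76% per month.

From u* = s/(s+f): s = u·f/(1−u).
s = 0.0601 × 43.2 / (1 − 0.0601) = 2.5963 / 0.9399 ≈ 2.76% per month.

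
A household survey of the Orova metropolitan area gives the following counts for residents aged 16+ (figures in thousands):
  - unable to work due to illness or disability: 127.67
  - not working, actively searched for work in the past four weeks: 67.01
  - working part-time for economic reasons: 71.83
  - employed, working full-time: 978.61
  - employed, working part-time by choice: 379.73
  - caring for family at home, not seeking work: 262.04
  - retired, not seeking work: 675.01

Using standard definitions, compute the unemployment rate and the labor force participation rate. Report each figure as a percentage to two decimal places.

Unemployment rate ≈ 4.48%; labor force participation rate ≈ 58.44%.

Employed = 71.83 + 978.61 + 379.73 = 1,430.17 thousand (anyone who worked, including part-time for economic reasons, counts as employed).
Unemployed = 67.01 thousand.
Labor force = 1,430.17 + 67.01 = 1,497.18 thousand.
Not in labor force = 127.67 + 262.04 + 675.01 = 1,064.72 thousand (those not working and not actively searching are outside the labor force).
Civilian working-age population = 1,497.18 + 1,064.72 = 2,561.90 thousand.
Unemployment rate = 67.01 / 1,497.18 = 4.48%.
Labor force participation rate = 1,497.18 / 2,561.90 = 58.44%.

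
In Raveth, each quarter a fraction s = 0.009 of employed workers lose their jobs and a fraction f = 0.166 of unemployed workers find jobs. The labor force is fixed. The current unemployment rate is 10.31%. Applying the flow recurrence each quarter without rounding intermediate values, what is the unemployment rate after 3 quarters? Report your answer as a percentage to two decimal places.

With a fixed labor force, u_{t+1} = u_t + s·(1−u_t) − f·u_t = u_t·(1−s−f) + s.
Here 1−s−f = 0.825 and s = 0.009.
u_1 = 0.103100 × 0.825 + 0.009 = 0.094057.
u_2 = 0.094057 × 0.825 + 0.009 = 0.086597.
u_3 = 0.086597 × 0.825 + 0.009 = 0.080443.

Unemployment rate after three quarters ≈ 8.04%.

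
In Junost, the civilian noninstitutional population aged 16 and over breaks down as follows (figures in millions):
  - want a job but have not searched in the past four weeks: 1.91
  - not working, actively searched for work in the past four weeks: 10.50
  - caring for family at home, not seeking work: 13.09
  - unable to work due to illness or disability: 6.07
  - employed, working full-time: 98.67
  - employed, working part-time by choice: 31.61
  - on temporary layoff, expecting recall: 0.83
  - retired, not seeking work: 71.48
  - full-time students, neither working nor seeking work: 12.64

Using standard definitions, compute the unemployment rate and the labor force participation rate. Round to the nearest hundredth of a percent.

Unemployment rate ≈ 8.00%; labor force participation rate ≈ 57.38%.

Employed = 98.67 + 31.61 = 130.28 million.
Unemployed = 10.50 + 0.83 = 11.33 million (jobless and actively searching, or on temporary layoff).
Labor force = 130.28 + 11.33 = 141.61 million.
Not in labor force = 1.91 + 13.09 + 6.07 + 71.48 + 12.64 = 105.19 million (those not working and not actively searching are outside the labor force — including those who want a job but have given up searching).
Civilian working-age population = 141.61 + 105.19 = 246.80 million.
Unemployment rate = 11.33 / 141.61 = 8.00%.
Labor force participation rate = 141.61 / 246.80 = 57.38%.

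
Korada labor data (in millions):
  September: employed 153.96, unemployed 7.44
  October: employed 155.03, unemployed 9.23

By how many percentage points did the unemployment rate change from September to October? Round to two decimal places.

The unemployment rate changed by +1.01 percentage points.

September: labor force = 153.96 + 7.44 = 161.40; u = 7.44/161.40 = 4.61%.
October: labor force = 155.03 + 9.23 = 164.26; u = 9.23/164.26 = 5.62%.
Change = 5.62% − 4.61% = +1.01 pp.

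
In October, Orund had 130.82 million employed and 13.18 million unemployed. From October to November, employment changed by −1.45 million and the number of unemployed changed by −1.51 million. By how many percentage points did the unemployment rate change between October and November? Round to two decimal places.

October: labor force = 130.82 + 13.18 = 144.00; u = 13.18/144.00 = 9.15%.
November: labor force = 129.37 + 11.67 = 141.04; u = 11.67/141.04 = 8.27%.
Change = 8.27% − 9.15% = −0.88 pp.

The unemployment rate changed by −0.88 percentage points.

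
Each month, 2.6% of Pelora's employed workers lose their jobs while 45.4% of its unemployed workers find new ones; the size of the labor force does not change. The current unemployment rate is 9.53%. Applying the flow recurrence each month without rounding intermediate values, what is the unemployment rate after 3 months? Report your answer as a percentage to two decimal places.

With a fixed labor force, u_{t+1} = u_t + s·(1−u_t) − f·u_t = u_t·(1−s−f) + s.
Here 1−s−f = 0.520 and s = 0.026.
u_1 = 0.095300 × 0.520 + 0.026 = 0.075556.
u_2 = 0.075556 × 0.520 + 0.026 = 0.065289.
u_3 = 0.065289 × 0.520 + 0.026 = 0.059950.

Unemployment rate after three months ≈ 6.00%.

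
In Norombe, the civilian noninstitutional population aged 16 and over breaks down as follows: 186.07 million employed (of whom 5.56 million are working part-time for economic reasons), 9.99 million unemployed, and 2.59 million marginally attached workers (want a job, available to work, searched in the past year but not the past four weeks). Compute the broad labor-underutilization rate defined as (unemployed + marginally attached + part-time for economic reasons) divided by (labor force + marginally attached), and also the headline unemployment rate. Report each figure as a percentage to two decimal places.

Labor force = 186.07 + 9.99 = 196.06 million.
Numerator = 9.99 + 2.59 + 5.56 = 18.14 million.
Denominator = 196.06 + 2.59 = 198.65 million.
Broad rate = 18.14 / 198.65 = 9.13%.
Headline unemployment rate = 9.99 / 196.06 = 5.10%.

Broad underutilization rate ≈ 9.13%; headline unemployment rate ≈ 5.10%.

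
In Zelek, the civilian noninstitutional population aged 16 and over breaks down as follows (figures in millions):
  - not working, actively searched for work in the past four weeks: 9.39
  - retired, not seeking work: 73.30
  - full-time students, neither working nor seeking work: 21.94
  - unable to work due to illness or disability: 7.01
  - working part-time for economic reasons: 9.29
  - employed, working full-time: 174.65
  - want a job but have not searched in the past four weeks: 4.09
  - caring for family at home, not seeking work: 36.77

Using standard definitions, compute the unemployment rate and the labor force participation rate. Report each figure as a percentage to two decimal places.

Unemployment rate ≈ 4.86%; labor force participation rate ≈ 57.46%.

Employed = 9.29 + 174.65 = 183.94 million (anyone who worked, including part-time for economic reasons, counts as employed).
Unemployed = 9.39 million.
Labor force = 183.94 + 9.39 = 193.33 million.
Not in labor force = 73.30 + 21.94 + 7.01 + 4.09 + 36.77 = 143.11 million (those not working and not actively searching are outside the labor force — including those who want a job but have given up searching).
Civilian working-age population = 193.33 + 143.11 = 336.44 million.
Unemployment rate = 9.39 / 193.33 = 4.86%.
Labor force participation rate = 193.33 / 336.44 = 57.46%.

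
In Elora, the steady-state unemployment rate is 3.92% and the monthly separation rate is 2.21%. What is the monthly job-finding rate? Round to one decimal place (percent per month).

From u* = s/(s+f): f = s·(1−u)/u.
f = 2.21 × (1 − 0.0392) / 0.0392 = 2.1234 / 0.0392 ≈ 54.2% per month.

Job-finding rate ≈ 54.2% per month.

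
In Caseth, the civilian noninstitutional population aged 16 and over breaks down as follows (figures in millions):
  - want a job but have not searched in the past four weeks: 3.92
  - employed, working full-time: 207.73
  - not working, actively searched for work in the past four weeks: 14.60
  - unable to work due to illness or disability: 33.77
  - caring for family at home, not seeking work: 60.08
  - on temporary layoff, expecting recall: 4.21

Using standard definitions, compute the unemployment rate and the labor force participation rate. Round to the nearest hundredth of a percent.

Employed = 207.73 million.
Unemployed = 14.60 + 4.21 = 18.81 million (jobless and actively searching, or on temporary layoff).
Labor force = 207.73 + 18.81 = 226.54 million.
Not in labor force = 3.92 + 33.77 + 60.08 = 97.77 million (those not working and not actively searching are outside the labor force — including those who want a job but have given up searching).
Civilian working-age population = 226.54 + 97.77 = 324.31 million.
Unemployment rate = 18.81 / 226.54 = 8.30%.
Labor force participation rate = 226.54 / 324.31 = 69.85%.

Unemployment rate ≈ 8.30%; labor force participation rate ≈ 69.85%.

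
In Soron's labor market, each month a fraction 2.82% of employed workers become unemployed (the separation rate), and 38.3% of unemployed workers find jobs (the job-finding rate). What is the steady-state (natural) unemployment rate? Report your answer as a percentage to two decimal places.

Steady-state unemployment rate ≈ 6.86%.

At steady state the flows balance: s·E = f·U, so U/(E+U) = s/(s+f).
u* = 2.82 / (2.82 + 38.3) = 2.82 / 41.12 = 6.86%.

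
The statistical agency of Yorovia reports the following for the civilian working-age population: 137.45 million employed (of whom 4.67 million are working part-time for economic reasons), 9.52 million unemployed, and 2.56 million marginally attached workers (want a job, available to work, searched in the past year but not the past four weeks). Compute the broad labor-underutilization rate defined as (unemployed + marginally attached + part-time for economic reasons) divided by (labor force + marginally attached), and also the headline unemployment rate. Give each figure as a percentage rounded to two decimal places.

Broad underutilization rate ≈ 11.20%; headline unemployment rate ≈ 6.48%.

Labor force = 137.45 + 9.52 = 146.97 million.
Numerator = 9.52 + 2.56 + 4.67 = 16.75 million.
Denominator = 146.97 + 2.56 = 149.53 million.
Broad rate = 16.75 / 149.53 = 11.20%.
Headline unemployment rate = 9.52 / 146.97 = 6.48%.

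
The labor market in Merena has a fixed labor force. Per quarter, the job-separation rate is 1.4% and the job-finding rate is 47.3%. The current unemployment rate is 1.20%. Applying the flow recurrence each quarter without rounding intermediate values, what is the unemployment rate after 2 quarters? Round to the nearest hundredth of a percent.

With a fixed labor force, u_{t+1} = u_t + s·(1−u_t) − f·u_t = u_t·(1−s−f) + s.
Here 1−s−f = 0.513 and s = 0.014.
u_1 = 0.012000 × 0.513 + 0.014 = 0.020156.
u_2 = 0.020156 × 0.513 + 0.014 = 0.024340.

Unemployment rate after two quarters ≈ 2.43%.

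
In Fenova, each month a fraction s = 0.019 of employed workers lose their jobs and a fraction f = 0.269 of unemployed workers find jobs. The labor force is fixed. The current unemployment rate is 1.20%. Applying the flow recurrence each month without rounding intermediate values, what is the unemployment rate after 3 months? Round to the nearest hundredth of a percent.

With a fixed labor force, u_{t+1} = u_t + s·(1−u_t) − f·u_t = u_t·(1−s−f) + s.
Here 1−s−f = 0.712 and s = 0.019.
u_1 = 0.012000 × 0.712 + 0.019 = 0.027544.
u_2 = 0.027544 × 0.712 + 0.019 = 0.038611.
u_3 = 0.038611 × 0.712 + 0.019 = 0.046491.

Unemployment rate after three months ≈ 4.65%.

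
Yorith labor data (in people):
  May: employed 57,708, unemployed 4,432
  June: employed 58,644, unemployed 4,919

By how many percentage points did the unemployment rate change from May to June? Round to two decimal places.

May: labor force = 57,708 + 4,432 = 62,140; u = 4,432/62,140 = 7.13%.
June: labor force = 58,644 + 4,919 = 63,563; u = 4,919/63,563 = 7.74%.
Change = 7.74% − 7.13% = +0.61 pp.

The unemployment rate changed by +0.61 percentage points.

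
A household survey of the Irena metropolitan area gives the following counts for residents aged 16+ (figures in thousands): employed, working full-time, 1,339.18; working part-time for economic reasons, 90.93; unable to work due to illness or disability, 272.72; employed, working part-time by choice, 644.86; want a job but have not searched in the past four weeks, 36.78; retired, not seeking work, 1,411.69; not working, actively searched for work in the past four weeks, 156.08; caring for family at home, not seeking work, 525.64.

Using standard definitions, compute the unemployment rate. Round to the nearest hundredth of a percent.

Unemployment rate ≈ 7.00%.

Employed = 1,339.18 + 90.93 + 644.86 = 2,074.97 thousand (anyone who worked, including part-time for economic reasons, counts as employed).
Unemployed = 156.08 thousand.
Labor force = 2,074.97 + 156.08 = 2,231.05 thousand.
Unemployment rate = 156.08 / 2,231.05 = 7.00%.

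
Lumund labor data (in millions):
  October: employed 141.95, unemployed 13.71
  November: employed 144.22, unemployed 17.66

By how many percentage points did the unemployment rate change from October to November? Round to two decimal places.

October: labor force = 141.95 + 13.71 = 155.66; u = 13.71/155.66 = 8.81%.
November: labor force = 144.22 + 17.66 = 161.88; u = 17.66/161.88 = 10.91%.
Change = 10.91% − 8.81% = +2.10 pp.

The unemployment rate changed by +2.10 percentage points.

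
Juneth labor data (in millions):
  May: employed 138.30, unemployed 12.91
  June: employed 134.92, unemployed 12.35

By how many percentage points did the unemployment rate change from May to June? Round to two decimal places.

May: labor force = 138.30 + 12.91 = 151.21; u = 12.91/151.21 = 8.54%.
June: labor force = 134.92 + 12.35 = 147.27; u = 12.35/147.27 = 8.39%.
Change = 8.39% − 8.54% = −0.15 pp.

The unemployment rate changed by −0.15 percentage points.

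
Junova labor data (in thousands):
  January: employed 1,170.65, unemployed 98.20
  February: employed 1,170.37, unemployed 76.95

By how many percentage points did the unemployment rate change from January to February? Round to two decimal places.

The unemployment rate changed by −1.57 percentage points.

January: labor force = 1,170.65 + 98.20 = 1,268.85; u = 98.20/1,268.85 = 7.74%.
February: labor force = 1,170.37 + 76.95 = 1,247.32; u = 76.95/1,247.32 = 6.17%.
Change = 6.17% − 7.74% = −1.57 pp.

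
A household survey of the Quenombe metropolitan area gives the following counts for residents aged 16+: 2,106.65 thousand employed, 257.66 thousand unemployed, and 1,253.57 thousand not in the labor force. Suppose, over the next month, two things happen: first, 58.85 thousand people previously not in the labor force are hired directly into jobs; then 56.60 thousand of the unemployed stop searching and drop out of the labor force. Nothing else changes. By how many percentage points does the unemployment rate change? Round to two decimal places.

The unemployment rate changes by −2.40 percentage points.

Initially, labor force = 2,106.65 + 257.66 = 2,364.31 thousand, so u = 257.66/2,364.31 = 10.90%.
After the first change, employed and labor force both rise by 58.85; unemployed unchanged → E = 2,165.50, U = 257.66, labor force = 2,423.16 thousand.
After the second change, unemployed and labor force both fall by 56.60 → E = 2,165.50, U = 201.06, labor force = 2,366.56 thousand.
New unemployment rate = 201.06 / 2,366.56 = 8.50%.
Change = 8.50% − 10.90% = −2.40 percentage points.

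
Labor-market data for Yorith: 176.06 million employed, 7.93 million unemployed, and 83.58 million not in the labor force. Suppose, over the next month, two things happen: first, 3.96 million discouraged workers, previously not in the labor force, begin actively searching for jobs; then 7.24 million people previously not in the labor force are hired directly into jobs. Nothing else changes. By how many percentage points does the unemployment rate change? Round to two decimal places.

The unemployment rate changes by +1.78 percentage points.

Initially, labor force = 176.06 + 7.93 = 183.99 million, so u = 7.93/183.99 = 4.31%.
After the first change, unemployed and labor force both rise by 3.96 → E = 176.06, U = 11.89, labor force = 187.95 million.
After the second change, employed and labor force both rise by 7.24; unemployed unchanged → E = 183.30, U = 11.89, labor force = 195.19 million.
New unemployment rate = 11.89 / 195.19 = 6.09%.
Change = 6.09% − 4.31% = +1.78 percentage points.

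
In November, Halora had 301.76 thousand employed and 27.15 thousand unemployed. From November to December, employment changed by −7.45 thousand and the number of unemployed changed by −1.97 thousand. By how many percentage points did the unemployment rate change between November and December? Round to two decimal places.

The unemployment rate changed by −0.37 percentage points.

November: labor force = 301.76 + 27.15 = 328.91; u = 27.15/328.91 = 8.25%.
December: labor force = 294.31 + 25.18 = 319.49; u = 25.18/319.49 = 7.88%.
Change = 7.88% − 8.25% = −0.37 pp.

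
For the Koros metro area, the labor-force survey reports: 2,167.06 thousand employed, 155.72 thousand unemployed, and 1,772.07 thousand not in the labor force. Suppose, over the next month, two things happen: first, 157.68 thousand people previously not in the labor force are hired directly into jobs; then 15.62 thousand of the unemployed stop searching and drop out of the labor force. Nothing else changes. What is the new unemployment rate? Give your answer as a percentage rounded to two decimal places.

Initially, labor force = 2,167.06 + 155.72 = 2,322.78 thousand, so u = 155.72/2,322.78 = 6.70%.
After the first change, employed and labor force both rise by 157.68; unemployed unchanged → E = 2,324.74, U = 155.72, labor force = 2,480.46 thousand.
After the second change, unemployed and labor force both fall by 15.62 → E = 2,324.74, U = 140.10, labor force = 2,464.84 thousand.
New unemployment rate = 140.10 / 2,464.84 = 5.68%.

New unemployment rate ≈ 5.68%.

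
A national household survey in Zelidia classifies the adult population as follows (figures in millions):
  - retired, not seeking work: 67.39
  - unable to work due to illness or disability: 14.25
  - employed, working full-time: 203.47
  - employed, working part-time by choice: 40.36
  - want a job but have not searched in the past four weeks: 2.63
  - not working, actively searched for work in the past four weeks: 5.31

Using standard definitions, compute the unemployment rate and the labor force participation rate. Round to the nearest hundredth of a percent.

Employed = 203.47 + 40.36 = 243.83 million.
Unemployed = 5.31 million.
Labor force = 243.83 + 5.31 = 249.14 million.
Not in labor force = 67.39 + 14.25 + 2.63 = 84.27 million (those not working and not actively searching are outside the labor force — including those who want a job but have given up searching).
Civilian working-age population = 249.14 + 84.27 = 333.41 million.
Unemployment rate = 5.31 / 249.14 = 2.13%.
Labor force participation rate = 249.14 / 333.41 = 74.72%.

Unemployment rate ≈ 2.13%; labor force participation rate ≈ 74.72%.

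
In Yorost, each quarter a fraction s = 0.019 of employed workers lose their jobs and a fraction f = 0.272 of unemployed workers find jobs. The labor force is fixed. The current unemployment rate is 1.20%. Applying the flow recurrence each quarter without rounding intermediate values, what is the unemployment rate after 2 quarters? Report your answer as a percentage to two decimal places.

Unemployment rate after two quarters ≈ 3.85%.

With a fixed labor force, u_{t+1} = u_t + s·(1−u_t) − f·u_t = u_t·(1−s−f) + s.
Here 1−s−f = 0.709 and s = 0.019.
u_1 = 0.012000 × 0.709 + 0.019 = 0.027508.
u_2 = 0.027508 × 0.709 + 0.019 = 0.038503.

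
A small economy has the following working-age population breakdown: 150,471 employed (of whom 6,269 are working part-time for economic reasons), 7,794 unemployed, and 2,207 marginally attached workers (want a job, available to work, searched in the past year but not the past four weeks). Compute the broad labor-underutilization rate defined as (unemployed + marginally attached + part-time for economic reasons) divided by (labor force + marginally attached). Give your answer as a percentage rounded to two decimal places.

Broad underutilization rate ≈ 10.14%.

Labor force = 150,471 + 7,794 = 158,265.
Numerator = 7,794 + 2,207 + 6,269 = 16,270.
Denominator = 158,265 + 2,207 = 160,472.
Broad rate = 16,270 / 160,472 = 10.14%.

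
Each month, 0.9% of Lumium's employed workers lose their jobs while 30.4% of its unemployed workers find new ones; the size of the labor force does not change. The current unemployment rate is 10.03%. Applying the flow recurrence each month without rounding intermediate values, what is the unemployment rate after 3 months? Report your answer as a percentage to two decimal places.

With a fixed labor force, u_{t+1} = u_t + s·(1−u_t) − f·u_t = u_t·(1−s−f) + s.
Here 1−s−f = 0.687 and s = 0.009.
u_1 = 0.100300 × 0.687 + 0.009 = 0.077906.
u_2 = 0.077906 × 0.687 + 0.009 = 0.062521.
u_3 = 0.062521 × 0.687 + 0.009 = 0.051952.

Unemployment rate after three months ≈ 5.20%.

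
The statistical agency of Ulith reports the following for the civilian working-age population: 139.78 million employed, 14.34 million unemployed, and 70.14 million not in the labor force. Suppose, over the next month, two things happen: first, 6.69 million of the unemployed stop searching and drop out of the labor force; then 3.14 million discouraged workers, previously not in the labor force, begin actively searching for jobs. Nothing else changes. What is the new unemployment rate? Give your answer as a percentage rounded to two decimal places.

Initially, labor force = 139.78 + 14.34 = 154.12 million, so u = 14.34/154.12 = 9.30%.
After the first change, unemployed and labor force both fall by 6.69 → E = 139.78, U = 7.65, labor force = 147.43 million.
After the second change, unemployed and labor force both rise by 3.14 → E = 139.78, U = 10.79, labor force = 150.57 million.
New unemployment rate = 10.79 / 150.57 = 7.17%.

New unemployment rate ≈ 7.17%.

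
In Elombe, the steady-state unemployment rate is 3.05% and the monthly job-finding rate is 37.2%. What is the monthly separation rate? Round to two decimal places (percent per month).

Separation rate ≈ 1.17% per month.

From u* = s/(s+f): s = u·f/(1−u).
s = 0.0305 × 37.2 / (1 − 0.0305) = 1.1346 / 0.9695 ≈ 1.17% per month.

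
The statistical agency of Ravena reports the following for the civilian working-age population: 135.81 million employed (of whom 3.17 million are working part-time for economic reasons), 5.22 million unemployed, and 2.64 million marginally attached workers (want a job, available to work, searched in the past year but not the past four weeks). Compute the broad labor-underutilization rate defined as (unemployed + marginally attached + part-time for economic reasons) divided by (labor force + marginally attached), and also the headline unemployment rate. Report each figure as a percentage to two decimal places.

Broad underutilization rate ≈ 7.68%; headline unemployment rate ≈ 3.70%.

Labor force = 135.81 + 5.22 = 141.03 million.
Numerator = 5.22 + 2.64 + 3.17 = 11.03 million.
Denominator = 141.03 + 2.64 = 143.67 million.
Broad rate = 11.03 / 143.67 = 7.68%.
Headline unemployment rate = 5.22 / 141.03 = 3.70%.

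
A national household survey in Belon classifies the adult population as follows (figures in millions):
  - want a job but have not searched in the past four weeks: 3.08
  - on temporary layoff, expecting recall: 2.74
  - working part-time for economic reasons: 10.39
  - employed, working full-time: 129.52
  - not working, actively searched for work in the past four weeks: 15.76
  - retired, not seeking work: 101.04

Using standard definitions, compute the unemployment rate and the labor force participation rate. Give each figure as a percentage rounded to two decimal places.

Employed = 10.39 + 129.52 = 139.91 million (anyone who worked, including part-time for economic reasons, counts as employed).
Unemployed = 2.74 + 15.76 = 18.50 million (jobless and actively searching, or on temporary layoff).
Labor force = 139.91 + 18.50 = 158.41 million.
Not in labor force = 3.08 + 101.04 = 104.12 million (those not working and not actively searching are outside the labor force — including those who want a job but have given up searching).
Civilian working-age population = 158.41 + 104.12 = 262.53 million.
Unemployment rate = 18.50 / 158.41 = 11.68%.
Labor force participation rate = 158.41 / 262.53 = 60.34%.

Unemployment rate ≈ 11.68%; labor force participation rate ≈ 60.34%.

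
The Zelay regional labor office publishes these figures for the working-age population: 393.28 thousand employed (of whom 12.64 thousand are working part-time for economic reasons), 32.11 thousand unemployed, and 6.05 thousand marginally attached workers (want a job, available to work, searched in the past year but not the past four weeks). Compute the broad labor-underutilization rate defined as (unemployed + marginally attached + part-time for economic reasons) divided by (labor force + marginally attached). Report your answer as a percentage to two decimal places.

Broad underutilization rate ≈ 11.77%.

Labor force = 393.28 + 32.11 = 425.39 thousand.
Numerator = 32.11 + 6.05 + 12.64 = 50.80 thousand.
Denominator = 425.39 + 6.05 = 431.44 thousand.
Broad rate = 50.80 / 431.44 = 11.77%.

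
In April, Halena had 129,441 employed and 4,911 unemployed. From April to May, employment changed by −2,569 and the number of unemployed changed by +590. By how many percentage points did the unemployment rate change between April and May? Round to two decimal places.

April: labor force = 129,441 + 4,911 = 134,352; u = 4,911/134,352 = 3.66%.
May: labor force = 126,872 + 5,501 = 132,373; u = 5,501/132,373 = 4.16%.
Change = 4.16% − 3.66% = +0.50 pp.

The unemployment rate changed by +0.50 percentage points.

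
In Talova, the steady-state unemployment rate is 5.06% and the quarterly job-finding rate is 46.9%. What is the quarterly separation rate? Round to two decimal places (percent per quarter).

From u* = s/(s+f): s = u·f/(1−u).
s = 0.0506 × 46.9 / (1 − 0.0506) = 2.3731 / 0.9494 ≈ 2.50% per quarter.

Separation rate ≈ 2.50% per quarter.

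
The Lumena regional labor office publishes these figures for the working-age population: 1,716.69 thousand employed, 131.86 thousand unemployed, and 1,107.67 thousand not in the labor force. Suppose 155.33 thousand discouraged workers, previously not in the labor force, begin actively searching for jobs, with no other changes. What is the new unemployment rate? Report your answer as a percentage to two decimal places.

Initially, labor force = 1,716.69 + 131.86 = 1,848.55 thousand, so u = 131.86/1,848.55 = 7.13%.
After the change, unemployed and labor force both rise by 155.33 → E = 1,716.69, U = 287.19, labor force = 2,003.88 thousand.
New unemployment rate = 287.19 / 2,003.88 = 14.33%.

New unemployment rate ≈ 14.33%.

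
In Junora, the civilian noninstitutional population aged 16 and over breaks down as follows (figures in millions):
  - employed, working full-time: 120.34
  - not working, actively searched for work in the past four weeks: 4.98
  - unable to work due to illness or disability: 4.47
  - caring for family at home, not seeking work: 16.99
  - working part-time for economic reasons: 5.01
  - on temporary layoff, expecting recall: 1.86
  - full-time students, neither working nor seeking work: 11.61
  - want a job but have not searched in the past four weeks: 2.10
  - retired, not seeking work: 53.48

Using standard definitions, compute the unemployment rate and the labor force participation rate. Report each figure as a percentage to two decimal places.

Unemployment rate ≈ 5.17%; labor force participation rate ≈ 59.86%.

Employed = 120.34 + 5.01 = 125.35 million (anyone who worked, including part-time for economic reasons, counts as employed).
Unemployed = 4.98 + 1.86 = 6.84 million (jobless and actively searching, or on temporary layoff).
Labor force = 125.35 + 6.84 = 132.19 million.
Not in labor force = 4.47 + 16.99 + 11.61 + 2.10 + 53.48 = 88.65 million (those not working and not actively searching are outside the labor force — including those who want a job but have given up searching).
Civilian working-age population = 132.19 + 88.65 = 220.84 million.
Unemployment rate = 6.84 / 132.19 = 5.17%.
Labor force participation rate = 132.19 / 220.84 = 59.86%.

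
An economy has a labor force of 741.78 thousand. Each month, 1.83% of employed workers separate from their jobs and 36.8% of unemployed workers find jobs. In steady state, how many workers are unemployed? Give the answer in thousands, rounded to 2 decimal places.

About 35.14 thousand are unemployed in steady state.

Steady-state unemployment rate u* = s/(s+f) = 1.83/(1.83+36.8) = 0.047373.
Unemployed = u* × labor force = 0.047373 × 741.78 ≈ 35.14 thousand.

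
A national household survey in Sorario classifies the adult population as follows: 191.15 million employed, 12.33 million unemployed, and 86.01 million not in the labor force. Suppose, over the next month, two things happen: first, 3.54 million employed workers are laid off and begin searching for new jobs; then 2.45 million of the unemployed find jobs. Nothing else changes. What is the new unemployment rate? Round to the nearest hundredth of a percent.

New unemployment rate ≈ 6.60%.

Initially, labor force = 191.15 + 12.33 = 203.48 million, so u = 12.33/203.48 = 6.06%.
After the first change, employed falls and unemployed rises by 3.54; labor force unchanged → E = 187.61, U = 15.87, labor force = 203.48 million.
After the second change, unemployed falls and employed rises by 2.45; labor force unchanged → E = 190.06, U = 13.42, labor force = 203.48 million.
New unemployment rate = 13.42 / 203.48 = 6.60%.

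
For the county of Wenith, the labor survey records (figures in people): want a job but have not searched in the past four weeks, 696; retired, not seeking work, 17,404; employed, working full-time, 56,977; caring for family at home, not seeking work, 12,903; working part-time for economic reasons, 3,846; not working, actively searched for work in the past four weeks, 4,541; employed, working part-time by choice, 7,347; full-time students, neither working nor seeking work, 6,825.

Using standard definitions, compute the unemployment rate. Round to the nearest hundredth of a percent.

Unemployment rate ≈ 6.25%.

Employed = 56,977 + 3,846 + 7,347 = 68,170 (anyone who worked, including part-time for economic reasons, counts as employed).
Unemployed = 4,541.
Labor force = 68,170 + 4,541 = 72,711.
Unemployment rate = 4,541 / 72,711 = 6.25%.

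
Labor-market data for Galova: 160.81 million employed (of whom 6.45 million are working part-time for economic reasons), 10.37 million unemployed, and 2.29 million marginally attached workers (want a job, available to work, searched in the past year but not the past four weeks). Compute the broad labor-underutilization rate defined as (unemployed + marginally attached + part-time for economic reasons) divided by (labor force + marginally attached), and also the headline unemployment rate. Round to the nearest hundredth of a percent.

Labor force = 160.81 + 10.37 = 171.18 million.
Numerator = 10.37 + 2.29 + 6.45 = 19.11 million.
Denominator = 171.18 + 2.29 = 173.47 million.
Broad rate = 19.11 / 173.47 = 11.02%.
Headline unemployment rate = 10.37 / 171.18 = 6.06%.

Broad underutilization rate ≈ 11.02%; headline unemployment rate ≈ 6.06%.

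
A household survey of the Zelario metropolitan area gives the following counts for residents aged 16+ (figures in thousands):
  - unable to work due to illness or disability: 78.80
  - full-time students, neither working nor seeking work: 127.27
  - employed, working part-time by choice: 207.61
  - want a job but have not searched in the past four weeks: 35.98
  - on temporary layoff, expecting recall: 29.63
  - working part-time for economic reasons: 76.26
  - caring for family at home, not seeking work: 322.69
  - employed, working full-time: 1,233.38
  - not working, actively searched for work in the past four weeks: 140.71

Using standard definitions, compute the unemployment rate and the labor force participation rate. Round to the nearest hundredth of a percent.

Unemployment rate ≈ 10.09%; labor force participation rate ≈ 74.93%.

Employed = 207.61 + 76.26 + 1,233.38 = 1,517.25 thousand (anyone who worked, including part-time for economic reasons, counts as employed).
Unemployed = 29.63 + 140.71 = 170.34 thousand (jobless and actively searching, or on temporary layoff).
Labor force = 1,517.25 + 170.34 = 1,687.59 thousand.
Not in labor force = 78.80 + 127.27 + 35.98 + 322.69 = 564.74 thousand (those not working and not actively searching are outside the labor force — including those who want a job but have given up searching).
Civilian working-age population = 1,687.59 + 564.74 = 2,252.33 thousand.
Unemployment rate = 170.34 / 1,687.59 = 10.09%.
Labor force participation rate = 1,687.59 / 2,252.33 = 74.93%.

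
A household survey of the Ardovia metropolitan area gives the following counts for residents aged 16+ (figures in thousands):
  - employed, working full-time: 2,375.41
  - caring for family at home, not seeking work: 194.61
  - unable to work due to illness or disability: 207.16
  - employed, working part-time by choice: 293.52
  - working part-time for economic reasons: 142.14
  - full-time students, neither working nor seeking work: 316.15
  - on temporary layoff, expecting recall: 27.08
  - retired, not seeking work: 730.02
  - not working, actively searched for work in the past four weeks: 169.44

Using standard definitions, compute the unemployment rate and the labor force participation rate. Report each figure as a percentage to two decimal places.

Unemployment rate ≈ 6.53%; labor force participation rate ≈ 67.50%.

Employed = 2,375.41 + 293.52 + 142.14 = 2,811.07 thousand (anyone who worked, including part-time for economic reasons, counts as employed).
Unemployed = 27.08 + 169.44 = 196.52 thousand (jobless and actively searching, or on temporary layoff).
Labor force = 2,811.07 + 196.52 = 3,007.59 thousand.
Not in labor force = 194.61 + 207.16 + 316.15 + 730.02 = 1,447.94 thousand (those not working and not actively searching are outside the labor force).
Civilian working-age population = 3,007.59 + 1,447.94 = 4,455.53 thousand.
Unemployment rate = 196.52 / 3,007.59 = 6.53%.
Labor force participation rate = 3,007.59 / 4,455.53 = 67.50%.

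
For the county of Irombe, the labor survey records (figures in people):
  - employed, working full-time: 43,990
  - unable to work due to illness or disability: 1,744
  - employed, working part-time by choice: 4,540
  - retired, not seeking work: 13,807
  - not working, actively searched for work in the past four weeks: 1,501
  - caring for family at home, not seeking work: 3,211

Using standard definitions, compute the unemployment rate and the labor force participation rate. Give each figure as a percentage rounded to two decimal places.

Unemployment rate ≈ 3.00%; labor force participation rate ≈ 72.73%.

Employed = 43,990 + 4,540 = 48,530.
Unemployed = 1,501.
Labor force = 48,530 + 1,501 = 50,031.
Not in labor force = 1,744 + 13,807 + 3,211 = 18,762 (those not working and not actively searching are outside the labor force).
Civilian working-age population = 50,031 + 18,762 = 68,793.
Unemployment rate = 1,501 / 50,031 = 3.00%.
Labor force participation rate = 50,031 / 68,793 = 72.73%.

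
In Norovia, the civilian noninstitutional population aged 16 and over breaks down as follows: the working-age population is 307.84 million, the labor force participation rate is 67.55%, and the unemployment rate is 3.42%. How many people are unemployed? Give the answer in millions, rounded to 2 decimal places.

About 7.11 million are unemployed.

Labor force = 0.6755 × 307.84 = 207.95 million.
Unemployed = 0.0342 × 207.95 ≈ 7.11 million.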